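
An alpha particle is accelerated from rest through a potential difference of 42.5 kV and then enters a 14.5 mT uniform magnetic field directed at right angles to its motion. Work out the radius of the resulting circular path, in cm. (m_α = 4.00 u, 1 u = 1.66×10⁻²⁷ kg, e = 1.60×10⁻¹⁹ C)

The kinetic energy gained is K = qV = (2×1.60×10^-19)(4.25×10^4) = 1.36×10^-14 J.
v = √(2K/m) = 2.02×10^6 m/s.
r = mv/(qB) = (6.64×10^-27)(2.02×10^6) / [(2×1.60×10^-19)(0.0145)] = 2.90 m.

r ≈ 290 cm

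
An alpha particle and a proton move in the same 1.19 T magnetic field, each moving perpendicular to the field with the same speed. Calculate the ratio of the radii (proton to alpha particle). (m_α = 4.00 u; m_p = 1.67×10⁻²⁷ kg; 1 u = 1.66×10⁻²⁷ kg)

ratio ≈ 0.503

r = mv/(qB) ⇒ at equal v, r ∝ m/q.
r_{proton}/r_{alpha particle} = 0.503.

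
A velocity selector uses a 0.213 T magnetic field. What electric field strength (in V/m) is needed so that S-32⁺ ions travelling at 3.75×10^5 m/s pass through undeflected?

qE = qvB ⇒ E = vB = (3.75×10^5)(0.213) = 7.99×10^4 V/m.

E ≈ 7.99×10^4 V/m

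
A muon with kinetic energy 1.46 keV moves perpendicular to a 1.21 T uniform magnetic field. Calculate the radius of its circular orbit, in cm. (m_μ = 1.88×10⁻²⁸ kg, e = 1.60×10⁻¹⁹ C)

r ≈ 0.153 cm

Convert the energy: K = 1.46 keV = 2.34×10^-16 J.
v = √(2K/m) = √(2·2.34×10^-16/1.88×10^-28) = 1.58×10^6 m/s.
r = mv/(qB) = (1.88×10^-28)(1.58×10^6) / [(1×1.60×10^-19)(1.21)] = 1.53×10^-3 m.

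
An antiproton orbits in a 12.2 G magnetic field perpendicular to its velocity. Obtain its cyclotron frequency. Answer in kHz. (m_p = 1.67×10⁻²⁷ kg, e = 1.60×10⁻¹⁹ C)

f ≈ 18.6 kHz

f = qB/(2πm) = (1×1.60×10^-19)(1.22×10^-3) / [2π(1.67×10^-27)] = 1.86×10^4 Hz.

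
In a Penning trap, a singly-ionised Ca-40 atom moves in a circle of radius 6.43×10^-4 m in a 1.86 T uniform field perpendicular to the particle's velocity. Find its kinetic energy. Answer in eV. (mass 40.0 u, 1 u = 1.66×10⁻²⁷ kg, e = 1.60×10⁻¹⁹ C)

K ≈ 1.72 eV

v = qBr/m = (1×1.60×10^-19)(1.86)(6.43×10^-4) / (6.64×10^-26) = 2880 m/s.
K = ½mv² = 0.5·(6.64×10^-26)·(2880)² = 2.76×10^-19 J = 1.72 eV.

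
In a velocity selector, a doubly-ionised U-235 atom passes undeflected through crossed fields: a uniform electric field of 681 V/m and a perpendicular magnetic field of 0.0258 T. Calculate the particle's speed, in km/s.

For zero net force, qE = qvB, so v = E/B.
v = (681) / (0.0258) = 2.64×10^4 m/s.

v ≈ 26.4 km/s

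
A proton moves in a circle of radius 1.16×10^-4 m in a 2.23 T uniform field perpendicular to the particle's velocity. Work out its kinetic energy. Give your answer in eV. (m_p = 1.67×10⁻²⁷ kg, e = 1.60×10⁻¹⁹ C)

K ≈ 3.21 eV

v = qBr/m = (1×1.60×10^-19)(2.23)(1.16×10^-4) / (1.67×10^-27) = 2.48×10^4 m/s.
K = ½mv² = 0.5·(1.67×10^-27)·(2.48×10^4)² = 5.13×10^-19 J = 3.21 eV.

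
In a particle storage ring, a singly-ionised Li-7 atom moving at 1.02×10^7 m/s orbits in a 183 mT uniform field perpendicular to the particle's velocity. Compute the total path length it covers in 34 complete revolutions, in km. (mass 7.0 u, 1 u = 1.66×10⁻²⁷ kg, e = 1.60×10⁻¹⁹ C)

r = mv/(qB) = 4.05 m, so one revolution covers 2πr = 25.4 m.
In 34 revolutions: L = 34·2πr = 865 m.

L ≈ 0.865 km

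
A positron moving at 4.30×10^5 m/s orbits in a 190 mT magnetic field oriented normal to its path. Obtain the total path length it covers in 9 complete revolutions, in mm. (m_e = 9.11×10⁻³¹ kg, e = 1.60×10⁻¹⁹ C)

L ≈ 0.729 mm

r = mv/(qB) = 1.29×10^-5 m, so one revolution covers 2πr = 8.10×10^-5 m.
In 9 revolutions: L = 9·2πr = 7.29×10^-4 m.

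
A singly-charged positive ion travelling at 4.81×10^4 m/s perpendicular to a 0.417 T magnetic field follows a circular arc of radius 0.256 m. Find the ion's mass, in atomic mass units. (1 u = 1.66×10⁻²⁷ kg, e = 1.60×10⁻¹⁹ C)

qvB = mv²/r ⇒ m = qBr/v.
m = (1×1.60×10^-19)(0.417)(0.256) / (4.81×10^4) = 3.55×10^-25 kg = 214 u.

m ≈ 214 u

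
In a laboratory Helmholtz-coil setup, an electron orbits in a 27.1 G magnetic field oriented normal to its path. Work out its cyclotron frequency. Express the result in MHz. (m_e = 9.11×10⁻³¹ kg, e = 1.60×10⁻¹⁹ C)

f ≈ 75.8 MHz

f = qB/(2πm) = (1×1.60×10^-19)(2.71×10^-3) / [2π(9.11×10^-31)] = 7.58×10^7 Hz.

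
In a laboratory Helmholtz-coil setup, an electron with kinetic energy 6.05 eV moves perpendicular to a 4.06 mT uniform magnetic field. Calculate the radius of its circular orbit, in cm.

Convert the energy: K = 6.05 eV = 9.68×10^-19 J.
v = √(2K/m) = √(2·9.68×10^-19/9.11×10^-31) = 1.46×10^6 m/s.
r = mv/(qB) = (9.11×10^-31)(1.46×10^6) / [(1×1.60×10^-19)(4.06×10^-3)] = 2.04×10^-3 m.

r ≈ 0.204 cm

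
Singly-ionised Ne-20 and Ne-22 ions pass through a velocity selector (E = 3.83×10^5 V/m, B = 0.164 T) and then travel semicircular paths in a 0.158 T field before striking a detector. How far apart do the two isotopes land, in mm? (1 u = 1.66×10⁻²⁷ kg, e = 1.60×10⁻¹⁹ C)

Both emerge at v = E/B₁ = 2.34×10^6 m/s.
r = mv/(qB₂), so r₁ = 3.067 m and r₂ = 3.374 m, giving Δr = 0.307 m.
After a semicircle each ion lands a diameter 2r from the entry slit, so the separation is 2Δr = 0.613 m.

Δd ≈ 613 mm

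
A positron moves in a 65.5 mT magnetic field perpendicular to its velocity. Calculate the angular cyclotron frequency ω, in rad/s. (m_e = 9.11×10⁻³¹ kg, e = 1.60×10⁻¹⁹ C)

ω ≈ 1.15×10^10 rad/s

ω = qB/m = (1×1.60×10^-19)(0.0655) / (9.11×10^-31) = 1.15×10^10 rad/s.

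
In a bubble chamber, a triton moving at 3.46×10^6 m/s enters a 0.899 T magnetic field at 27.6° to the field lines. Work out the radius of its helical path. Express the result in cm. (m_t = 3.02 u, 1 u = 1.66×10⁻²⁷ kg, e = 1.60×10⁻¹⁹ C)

Only the perpendicular component v⊥ = v sin27.6° = 1.60×10^6 m/s is bent by the field.
r = m v⊥ /(qB) = (5.01×10^-27)(1.60×10^6) / [(1×1.60×10^-19)(0.899)] = 0.0559 m.

r ≈ 5.59 cm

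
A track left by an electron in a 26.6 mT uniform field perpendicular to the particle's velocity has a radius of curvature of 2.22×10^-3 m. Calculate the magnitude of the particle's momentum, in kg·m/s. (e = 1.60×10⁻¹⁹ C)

p ≈ 9.45×10^-24 kg·m/s

Since qvB = mv²/r, the momentum p = mv = qBr.
p = (1×1.60×10^-19)(0.0266)(2.22×10^-3) = 9.45×10^-24 kg·m/s.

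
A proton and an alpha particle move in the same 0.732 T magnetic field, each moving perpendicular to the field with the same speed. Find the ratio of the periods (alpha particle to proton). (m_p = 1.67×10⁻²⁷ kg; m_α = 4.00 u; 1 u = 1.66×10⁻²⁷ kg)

T = 2πm/(qB) is independent of speed, so T₂/T₁ = (m₂/q₂)/(m₁/q₁).
T_{alpha particle}/T_{proton} = (6.64×10^-27/2e) / (1.67×10^-27/1e) = 1.99.

ratio ≈ 1.99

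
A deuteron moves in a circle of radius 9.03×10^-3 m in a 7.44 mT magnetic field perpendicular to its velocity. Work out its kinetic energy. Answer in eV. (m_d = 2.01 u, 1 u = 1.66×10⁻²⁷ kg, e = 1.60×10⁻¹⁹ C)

v = qBr/m = (1×1.60×10^-19)(7.44×10^-3)(9.03×10^-3) / (3.34×10^-27) = 3220 m/s.
K = ½mv² = 0.5·(3.34×10^-27)·(3220)² = 1.73×10^-20 J = 0.108 eV.

K ≈ 0.108 eV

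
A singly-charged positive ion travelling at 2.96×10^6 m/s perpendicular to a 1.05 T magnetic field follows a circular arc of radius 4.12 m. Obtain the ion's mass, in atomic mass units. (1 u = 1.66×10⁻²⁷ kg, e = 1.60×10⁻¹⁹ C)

qvB = mv²/r ⇒ m = qBr/v.
m = (1×1.60×10^-19)(1.05)(4.12) / (2.96×10^6) = 2.34×10^-25 kg = 141 u.

m ≈ 141 u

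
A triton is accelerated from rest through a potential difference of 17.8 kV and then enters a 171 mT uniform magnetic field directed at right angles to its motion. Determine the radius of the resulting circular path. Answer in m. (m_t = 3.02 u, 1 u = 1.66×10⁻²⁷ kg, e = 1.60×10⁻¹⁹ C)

r ≈ 0.195 m

The kinetic energy gained is K = qV = (1×1.60×10^-19)(1.78×10^4) = 2.85×10^-15 J.
v = √(2K/m) = 1.07×10^6 m/s.
r = mv/(qB) = (5.01×10^-27)(1.07×10^6) / [(1×1.60×10^-19)(0.171)] = 0.195 m.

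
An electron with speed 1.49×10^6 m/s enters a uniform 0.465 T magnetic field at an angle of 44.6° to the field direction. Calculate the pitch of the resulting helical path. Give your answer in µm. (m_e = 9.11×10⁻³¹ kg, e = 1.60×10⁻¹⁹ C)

The velocity component along B is v∥ = v cos44.6° = 1.06×10^6 m/s.
The cyclotron period T = 2πm/(qB) = 7.69×10^-11 s is set by m, q, B alone.
Pitch = v∥·T = (1.06×10^6)(7.69×10^-11) = 8.16×10^-5 m.

pitch ≈ 81.6 µm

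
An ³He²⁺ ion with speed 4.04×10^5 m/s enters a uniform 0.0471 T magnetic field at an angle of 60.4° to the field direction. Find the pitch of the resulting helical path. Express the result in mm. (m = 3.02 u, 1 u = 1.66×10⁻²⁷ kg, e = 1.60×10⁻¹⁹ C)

pitch ≈ 417 mm

The velocity component along B is v∥ = v cos60.4° = 2.00×10^5 m/s.
The cyclotron period T = 2πm/(qB) = 2.09×10^-6 s is set by m, q, B alone.
Pitch = v∥·T = (2.00×10^5)(2.09×10^-6) = 0.417 m.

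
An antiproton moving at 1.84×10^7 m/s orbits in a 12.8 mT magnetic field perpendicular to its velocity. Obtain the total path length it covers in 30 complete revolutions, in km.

r = mv/(qB) = 15.0 m, so one revolution covers 2πr = 94.3 m.
In 30 revolutions: L = 30·2πr = 2830 m.

L ≈ 2.83 km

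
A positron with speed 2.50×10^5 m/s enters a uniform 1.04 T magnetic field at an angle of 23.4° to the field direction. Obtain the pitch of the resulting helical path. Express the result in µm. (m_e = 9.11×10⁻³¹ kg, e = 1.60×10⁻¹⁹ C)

pitch ≈ 7.89 µm

The velocity component along B is v∥ = v cos23.4° = 2.29×10^5 m/s.
The cyclotron period T = 2πm/(qB) = 3.44×10^-11 s is set by m, q, B alone.
Pitch = v∥·T = (2.29×10^5)(3.44×10^-11) = 7.89×10^-6 m.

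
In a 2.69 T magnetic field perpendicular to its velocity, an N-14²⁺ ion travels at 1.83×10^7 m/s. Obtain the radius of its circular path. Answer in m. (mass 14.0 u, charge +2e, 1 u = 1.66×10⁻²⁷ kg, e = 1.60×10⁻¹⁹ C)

The magnetic force provides the centripetal force: qvB = mv²/r, so r = mv/(qB).
r = (2.32×10^-26 kg)(1.83×10^7 m/s) / [(2×1.60×10^-19 C)(2.69 T)] = 0.494 m.

r ≈ 0.494 m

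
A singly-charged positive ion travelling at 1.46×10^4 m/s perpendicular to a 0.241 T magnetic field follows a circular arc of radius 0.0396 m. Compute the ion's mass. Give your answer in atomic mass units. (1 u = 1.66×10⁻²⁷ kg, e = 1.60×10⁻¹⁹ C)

m ≈ 63.0 u

qvB = mv²/r ⇒ m = qBr/v.
m = (1×1.60×10^-19)(0.241)(0.0396) / (1.46×10^4) = 1.05×10^-25 kg = 63.0 u.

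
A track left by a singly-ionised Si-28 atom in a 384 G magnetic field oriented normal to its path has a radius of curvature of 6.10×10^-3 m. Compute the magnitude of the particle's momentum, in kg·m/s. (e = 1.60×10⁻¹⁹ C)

p ≈ 3.75×10^-23 kg·m/s

Since qvB = mv²/r, the momentum p = mv = qBr.
p = (1×1.60×10^-19)(0.0384)(6.10×10^-3) = 3.75×10^-23 kg·m/s.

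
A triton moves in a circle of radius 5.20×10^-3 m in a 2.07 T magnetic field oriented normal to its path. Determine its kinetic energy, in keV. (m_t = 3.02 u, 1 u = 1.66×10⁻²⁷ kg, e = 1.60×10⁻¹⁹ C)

K ≈ 1.85 keV

v = qBr/m = (1×1.60×10^-19)(2.07)(5.20×10^-3) / (5.01×10^-27) = 3.44×10^5 m/s.
K = ½mv² = 0.5·(5.01×10^-27)·(3.44×10^5)² = 2.96×10^-16 J = 1.85 keV.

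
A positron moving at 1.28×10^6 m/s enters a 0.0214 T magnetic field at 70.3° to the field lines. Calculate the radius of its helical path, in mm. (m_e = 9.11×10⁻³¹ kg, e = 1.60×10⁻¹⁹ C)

r ≈ 0.321 mm

Only the perpendicular component v⊥ = v sin70.3° = 1.21×10^6 m/s is bent by the field.
r = m v⊥ /(qB) = (9.11×10^-31)(1.21×10^6) / [(1×1.60×10^-19)(0.0214)] = 3.21×10^-4 m.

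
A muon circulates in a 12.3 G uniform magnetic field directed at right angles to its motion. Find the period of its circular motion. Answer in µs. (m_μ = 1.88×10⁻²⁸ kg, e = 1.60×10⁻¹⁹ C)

The cyclotron period is independent of speed: T = 2πm/(qB).
T = 2π(1.88×10^-28) / [(1×1.60×10^-19)(1.23×10^-3)] = 6.00×10^-6 s.

T ≈ 6.00 µs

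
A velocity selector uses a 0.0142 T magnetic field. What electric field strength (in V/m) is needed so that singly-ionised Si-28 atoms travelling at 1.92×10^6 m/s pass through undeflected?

E ≈ 2.73×10^4 V/m

qE = qvB ⇒ E = vB = (1.92×10^6)(0.0142) = 2.73×10^4 V/m.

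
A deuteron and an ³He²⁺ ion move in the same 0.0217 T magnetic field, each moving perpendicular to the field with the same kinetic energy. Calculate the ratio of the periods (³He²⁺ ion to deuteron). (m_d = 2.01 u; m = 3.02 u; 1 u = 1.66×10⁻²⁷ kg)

T = 2πm/(qB) is independent of speed, so T₂/T₁ = (m₂/q₂)/(m₁/q₁).
T_{³He²⁺ ion}/T_{deuteron} = (5.01×10^-27/2e) / (3.34×10^-27/1e) = 0.751.

ratio ≈ 0.751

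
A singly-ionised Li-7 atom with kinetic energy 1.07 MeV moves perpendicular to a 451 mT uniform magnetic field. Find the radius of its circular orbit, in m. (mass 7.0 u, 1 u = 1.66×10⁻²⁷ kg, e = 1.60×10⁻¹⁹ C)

r ≈ 0.874 m

Convert the energy: K = 1.07 MeV = 1.71×10^-13 J.
v = √(2K/m) = √(2·1.71×10^-13/1.16×10^-26) = 5.43×10^6 m/s.
r = mv/(qB) = (1.16×10^-26)(5.43×10^6) / [(1×1.60×10^-19)(0.451)] = 0.874 m.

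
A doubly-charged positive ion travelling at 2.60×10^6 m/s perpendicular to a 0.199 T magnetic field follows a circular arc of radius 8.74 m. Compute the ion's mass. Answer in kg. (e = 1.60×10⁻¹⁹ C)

m ≈ 2.14×10^-25 kg

qvB = mv²/r ⇒ m = qBr/v.
m = (2×1.60×10^-19)(0.199)(8.74) / (2.60×10^6) = 2.14×10^-25 kg.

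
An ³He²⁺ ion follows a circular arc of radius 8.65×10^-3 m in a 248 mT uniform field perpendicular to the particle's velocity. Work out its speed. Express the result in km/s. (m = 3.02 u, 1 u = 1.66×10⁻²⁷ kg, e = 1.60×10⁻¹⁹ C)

v ≈ 137 km/s

From qvB = mv²/r, v = qBr/m.
v = (2×1.60×10^-19)(0.248)(8.65×10^-3) / (5.01×10^-27) = 1.37×10^5 m/s.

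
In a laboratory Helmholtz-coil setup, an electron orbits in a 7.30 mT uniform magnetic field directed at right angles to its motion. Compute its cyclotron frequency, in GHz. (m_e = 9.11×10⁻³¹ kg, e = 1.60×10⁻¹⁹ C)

f = qB/(2πm) = (1×1.60×10^-19)(7.30×10^-3) / [2π(9.11×10^-31)] = 2.04×10^8 Hz.

f ≈ 0.204 GHz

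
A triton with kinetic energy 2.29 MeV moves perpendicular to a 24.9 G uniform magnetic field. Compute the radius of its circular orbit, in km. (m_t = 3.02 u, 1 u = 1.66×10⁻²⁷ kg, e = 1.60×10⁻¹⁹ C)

r ≈ 0.152 km

Convert the energy: K = 2.29 MeV = 3.66×10^-13 J.
v = √(2K/m) = √(2·3.66×10^-13/5.01×10^-27) = 1.21×10^7 m/s.
r = mv/(qB) = (5.01×10^-27)(1.21×10^7) / [(1×1.60×10^-19)(2.49×10^-3)] = 152 m.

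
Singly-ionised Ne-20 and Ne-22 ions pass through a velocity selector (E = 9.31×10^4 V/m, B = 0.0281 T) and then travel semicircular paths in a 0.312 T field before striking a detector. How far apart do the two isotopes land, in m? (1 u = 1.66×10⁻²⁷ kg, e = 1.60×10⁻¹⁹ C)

Δd ≈ 0.441 m

Both emerge at v = E/B₁ = 3.31×10^6 m/s.
r = mv/(qB₂), so r₁ = 2.203 m and r₂ = 2.424 m, giving Δr = 0.220 m.
After a semicircle each ion lands a diameter 2r from the entry slit, so the separation is 2Δr = 0.441 m.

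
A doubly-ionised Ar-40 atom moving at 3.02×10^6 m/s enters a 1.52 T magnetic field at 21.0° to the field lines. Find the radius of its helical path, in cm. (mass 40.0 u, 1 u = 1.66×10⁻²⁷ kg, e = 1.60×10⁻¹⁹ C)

Only the perpendicular component v⊥ = v sin21.0° = 1.08×10^6 m/s is bent by the field.
r = m v⊥ /(qB) = (6.64×10^-26)(1.08×10^6) / [(2×1.60×10^-19)(1.52)] = 0.148 m.

r ≈ 14.8 cm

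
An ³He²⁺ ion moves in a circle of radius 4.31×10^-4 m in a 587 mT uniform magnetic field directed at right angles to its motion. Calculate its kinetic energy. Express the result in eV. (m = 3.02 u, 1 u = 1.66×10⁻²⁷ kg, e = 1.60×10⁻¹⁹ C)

v = qBr/m = (2×1.60×10^-19)(0.587)(4.31×10^-4) / (5.01×10^-27) = 1.61×10^4 m/s.
K = ½mv² = 0.5·(5.01×10^-27)·(1.61×10^4)² = 6.54×10^-19 J = 4.09 eV.

K ≈ 4.09 eV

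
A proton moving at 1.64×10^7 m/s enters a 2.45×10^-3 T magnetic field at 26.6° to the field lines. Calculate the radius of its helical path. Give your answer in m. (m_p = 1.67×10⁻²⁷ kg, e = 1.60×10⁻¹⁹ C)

r ≈ 31.3 m

Only the perpendicular component v⊥ = v sin26.6° = 7.34×10^6 m/s is bent by the field.
r = m v⊥ /(qB) = (1.67×10^-27)(7.34×10^6) / [(1×1.60×10^-19)(2.45×10^-3)] = 31.3 m.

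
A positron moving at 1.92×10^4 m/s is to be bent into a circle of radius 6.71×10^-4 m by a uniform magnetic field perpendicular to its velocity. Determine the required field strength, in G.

B ≈ 1.63 G

qvB = mv²/r gives B = mv/(qr).
B = (9.11×10^-31)(1.92×10^4) / [(1×1.60×10^-19)(6.71×10^-4)] = 1.63×10^-4 T.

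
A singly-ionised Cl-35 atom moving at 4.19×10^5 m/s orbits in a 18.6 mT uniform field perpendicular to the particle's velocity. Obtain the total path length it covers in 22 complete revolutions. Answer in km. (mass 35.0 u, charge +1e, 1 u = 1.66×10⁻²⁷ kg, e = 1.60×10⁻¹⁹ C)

r = mv/(qB) = 8.18 m, so one revolution covers 2πr = 51.4 m.
In 22 revolutions: L = 22·2πr = 1130 m.

L ≈ 1.13 km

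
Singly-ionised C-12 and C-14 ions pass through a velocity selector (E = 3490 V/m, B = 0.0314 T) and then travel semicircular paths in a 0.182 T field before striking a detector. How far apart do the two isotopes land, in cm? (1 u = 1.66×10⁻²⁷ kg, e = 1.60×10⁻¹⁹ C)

Δd ≈ 2.53 cm

Both emerge at v = E/B₁ = 1.11×10^5 m/s.
r = mv/(qB₂), so r₁ = 0.0760 m and r₂ = 0.0887 m, giving Δr = 0.0127 m.
After a semicircle each ion lands a diameter 2r from the entry slit, so the separation is 2Δr = 0.0253 m.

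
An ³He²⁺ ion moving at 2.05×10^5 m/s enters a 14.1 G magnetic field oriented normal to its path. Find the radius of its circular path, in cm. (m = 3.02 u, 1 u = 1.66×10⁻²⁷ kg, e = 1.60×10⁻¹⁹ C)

The magnetic force provides the centripetal force: qvB = mv²/r, so r = mv/(qB).
r = (5.01×10^-27 kg)(2.05×10^5 m/s) / [(2×1.60×10^-19 C)(1.41×10^-3 T)] = 2.28 m.

r ≈ 228 cm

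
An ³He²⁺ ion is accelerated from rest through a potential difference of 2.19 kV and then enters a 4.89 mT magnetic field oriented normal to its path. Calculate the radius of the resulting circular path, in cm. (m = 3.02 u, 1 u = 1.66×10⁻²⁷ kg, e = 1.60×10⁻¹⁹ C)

r ≈ 169 cm

The kinetic energy gained is K = qV = (2×1.60×10^-19)(2190) = 7.01×10^-16 J.
v = √(2K/m) = 5.29×10^5 m/s.
r = mv/(qB) = (5.01×10^-27)(5.29×10^5) / [(2×1.60×10^-19)(4.89×10^-3)] = 1.69 m.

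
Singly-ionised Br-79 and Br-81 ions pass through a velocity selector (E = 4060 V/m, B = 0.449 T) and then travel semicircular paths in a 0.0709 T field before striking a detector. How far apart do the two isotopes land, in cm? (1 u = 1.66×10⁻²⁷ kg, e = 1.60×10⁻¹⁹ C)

Both emerge at v = E/B₁ = 9040 m/s.
r = mv/(qB₂), so r₁ = 0.10453 m and r₂ = 0.10718 m, giving Δr = 2.65×10^-3 m.
After a semicircle each ion lands a diameter 2r from the entry slit, so the separation is 2Δr = 5.29×10^-3 m.

Δd ≈ 0.529 cm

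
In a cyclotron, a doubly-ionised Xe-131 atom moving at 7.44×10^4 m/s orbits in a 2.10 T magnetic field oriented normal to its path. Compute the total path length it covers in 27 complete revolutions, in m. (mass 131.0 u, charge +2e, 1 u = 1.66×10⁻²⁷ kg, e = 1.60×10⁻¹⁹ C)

r = mv/(qB) = 0.0241 m, so one revolution covers 2πr = 0.151 m.
In 27 revolutions: L = 27·2πr = 4.08 m.

L ≈ 4.08 m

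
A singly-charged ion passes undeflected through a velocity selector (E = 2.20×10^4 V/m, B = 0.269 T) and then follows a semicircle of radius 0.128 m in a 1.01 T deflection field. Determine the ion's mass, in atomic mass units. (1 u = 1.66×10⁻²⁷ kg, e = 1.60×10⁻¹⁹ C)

m ≈ 152 u

v = E/B₁ = 8.18×10^4 m/s.
From r = mv/(qB₂), m = qB₂r/v = (1×1.60×10^-19)(1.01)(0.128) / (8.18×10^4) = 2.53×10^-25 kg.
In atomic mass units: m = 2.53×10^-25 / 1.66×10^-27 = 152 u.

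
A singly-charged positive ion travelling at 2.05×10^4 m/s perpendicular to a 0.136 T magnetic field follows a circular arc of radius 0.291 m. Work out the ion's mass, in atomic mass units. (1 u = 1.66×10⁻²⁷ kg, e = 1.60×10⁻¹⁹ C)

m ≈ 186 u

qvB = mv²/r ⇒ m = qBr/v.
m = (1×1.60×10^-19)(0.136)(0.291) / (2.05×10^4) = 3.09×10^-25 kg = 186 u.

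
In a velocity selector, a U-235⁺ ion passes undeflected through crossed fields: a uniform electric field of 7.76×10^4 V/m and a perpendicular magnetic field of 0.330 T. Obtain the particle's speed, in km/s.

v ≈ 235 km/s

For zero net force, qE = qvB, so v = E/B.
v = (7.76×10^4) / (0.330) = 2.35×10^5 m/s.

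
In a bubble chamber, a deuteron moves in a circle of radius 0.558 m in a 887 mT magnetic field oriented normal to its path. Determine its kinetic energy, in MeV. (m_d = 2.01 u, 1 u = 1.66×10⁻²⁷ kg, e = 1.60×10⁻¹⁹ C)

v = qBr/m = (1×1.60×10^-19)(0.887)(0.558) / (3.34×10^-27) = 2.37×10^7 m/s.
K = ½mv² = 0.5·(3.34×10^-27)·(2.37×10^7)² = 9.40×10^-13 J = 5.87 MeV.

K ≈ 5.87 MeV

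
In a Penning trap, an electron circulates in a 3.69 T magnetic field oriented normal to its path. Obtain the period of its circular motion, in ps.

T ≈ 9.70 ps

The cyclotron period is independent of speed: T = 2πm/(qB).
T = 2π(9.11×10^-31) / [(1×1.60×10^-19)(3.69)] = 9.70×10^-12 s.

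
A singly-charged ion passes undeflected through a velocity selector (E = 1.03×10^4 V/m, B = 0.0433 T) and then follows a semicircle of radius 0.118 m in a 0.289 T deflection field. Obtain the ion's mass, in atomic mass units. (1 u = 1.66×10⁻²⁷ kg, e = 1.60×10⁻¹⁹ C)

v = E/B₁ = 2.38×10^5 m/s.
From r = mv/(qB₂), m = qB₂r/v = (1×1.60×10^-19)(0.289)(0.118) / (2.38×10^5) = 2.29×10^-26 kg.
In atomic mass units: m = 2.29×10^-26 / 1.66×10^-27 = 13.8 u.

m ≈ 13.8 u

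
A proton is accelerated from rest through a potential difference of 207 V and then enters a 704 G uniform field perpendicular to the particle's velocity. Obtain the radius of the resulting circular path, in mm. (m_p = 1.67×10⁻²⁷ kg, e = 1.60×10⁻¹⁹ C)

r ≈ 29.5 mm

The kinetic energy gained is K = qV = (1×1.60×10^-19)(207) = 3.31×10^-17 J.
v = √(2K/m) = 1.99×10^5 m/s.
r = mv/(qB) = (1.67×10^-27)(1.99×10^5) / [(1×1.60×10^-19)(0.0704)] = 0.0295 m.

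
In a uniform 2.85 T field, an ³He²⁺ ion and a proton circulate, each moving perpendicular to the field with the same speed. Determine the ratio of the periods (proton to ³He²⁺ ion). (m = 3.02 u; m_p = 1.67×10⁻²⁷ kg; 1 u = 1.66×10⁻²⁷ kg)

T = 2πm/(qB) is independent of speed, so T₂/T₁ = (m₂/q₂)/(m₁/q₁).
T_{proton}/T_{³He²⁺ ion} = (1.67×10^-27/1e) / (5.01×10^-27/2e) = 0.666.

ratio ≈ 0.666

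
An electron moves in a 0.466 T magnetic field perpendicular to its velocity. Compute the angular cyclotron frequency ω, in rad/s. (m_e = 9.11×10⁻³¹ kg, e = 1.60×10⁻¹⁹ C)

ω ≈ 8.18×10^10 rad/s

ω = qB/m = (1×1.60×10^-19)(0.466) / (9.11×10^-31) = 8.18×10^10 rad/s.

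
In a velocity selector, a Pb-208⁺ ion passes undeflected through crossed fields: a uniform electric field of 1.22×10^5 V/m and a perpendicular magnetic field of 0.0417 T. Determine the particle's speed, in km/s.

v ≈ 2930 km/s

For zero net force, qE = qvB, so v = E/B.
v = (1.22×10^5) / (0.0417) = 2.93×10^6 m/s.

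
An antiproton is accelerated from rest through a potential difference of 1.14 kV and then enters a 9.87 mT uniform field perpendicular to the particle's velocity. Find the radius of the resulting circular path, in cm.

r ≈ 49.4 cm

The kinetic energy gained is K = qV = (1×1.60×10^-19)(1140) = 1.82×10^-16 J.
v = √(2K/m) = 4.67×10^5 m/s.
r = mv/(qB) = (1.67×10^-27)(4.67×10^5) / [(1×1.60×10^-19)(9.87×10^-3)] = 0.494 m.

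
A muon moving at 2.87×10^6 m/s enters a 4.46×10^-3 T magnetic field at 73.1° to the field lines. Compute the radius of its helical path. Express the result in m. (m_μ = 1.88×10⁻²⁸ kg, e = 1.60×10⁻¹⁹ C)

Only the perpendicular component v⊥ = v sin73.1° = 2.75×10^6 m/s is bent by the field.
r = m v⊥ /(qB) = (1.88×10^-28)(2.75×10^6) / [(1×1.60×10^-19)(4.46×10^-3)] = 0.723 m.

r ≈ 0.723 m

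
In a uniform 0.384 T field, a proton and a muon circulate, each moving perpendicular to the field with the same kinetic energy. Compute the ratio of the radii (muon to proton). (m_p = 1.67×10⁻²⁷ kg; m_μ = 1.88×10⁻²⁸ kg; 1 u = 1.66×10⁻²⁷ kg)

r = √(2mK)/(qB) ⇒ at equal K, r ∝ √m/q.
r_{muon}/r_{proton} = 0.336.

ratio ≈ 0.336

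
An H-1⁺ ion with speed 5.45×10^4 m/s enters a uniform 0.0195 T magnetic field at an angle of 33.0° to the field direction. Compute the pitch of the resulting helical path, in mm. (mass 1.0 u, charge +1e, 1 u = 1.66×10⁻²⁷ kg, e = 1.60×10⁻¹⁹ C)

pitch ≈ 153 mm

The velocity component along B is v∥ = v cos33.0° = 4.57×10^4 m/s.
The cyclotron period T = 2πm/(qB) = 3.34×10^-6 s is set by m, q, B alone.
Pitch = v∥·T = (4.57×10^4)(3.34×10^-6) = 0.153 m.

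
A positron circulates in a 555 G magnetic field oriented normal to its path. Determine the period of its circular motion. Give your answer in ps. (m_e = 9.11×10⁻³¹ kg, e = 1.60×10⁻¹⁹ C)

T ≈ 645 ps

The cyclotron period is independent of speed: T = 2πm/(qB).
T = 2π(9.11×10^-31) / [(1×1.60×10^-19)(0.0555)] = 6.45×10^-10 s.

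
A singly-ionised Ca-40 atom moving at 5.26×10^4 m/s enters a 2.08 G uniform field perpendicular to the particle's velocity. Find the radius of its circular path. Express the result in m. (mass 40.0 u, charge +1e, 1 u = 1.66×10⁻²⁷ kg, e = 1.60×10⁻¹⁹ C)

The magnetic force provides the centripetal force: qvB = mv²/r, so r = mv/(qB).
r = (6.64×10^-26 kg)(5.26×10^4 m/s) / [(1×1.60×10^-19 C)(2.08×10^-4 T)] = 105 m.

r ≈ 105 m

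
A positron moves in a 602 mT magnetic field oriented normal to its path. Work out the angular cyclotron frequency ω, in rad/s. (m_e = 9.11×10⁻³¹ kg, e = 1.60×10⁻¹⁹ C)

ω ≈ 1.06×10^11 rad/s

ω = qB/m = (1×1.60×10^-19)(0.602) / (9.11×10^-31) = 1.06×10^11 rad/s.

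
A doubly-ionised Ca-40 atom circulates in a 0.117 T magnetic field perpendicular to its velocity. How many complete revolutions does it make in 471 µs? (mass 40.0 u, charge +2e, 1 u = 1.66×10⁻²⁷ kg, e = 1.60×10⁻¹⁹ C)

N = 42

T = 2πm/(qB) = 2π(6.64×10^-26) / [(2×1.60×10^-19)(0.117)] = 1.1143×10^-5 s.
N = t/T = 4.71×10^-4 / 1.1143×10^-5 ≈ 42.27, so 42 complete revolutions.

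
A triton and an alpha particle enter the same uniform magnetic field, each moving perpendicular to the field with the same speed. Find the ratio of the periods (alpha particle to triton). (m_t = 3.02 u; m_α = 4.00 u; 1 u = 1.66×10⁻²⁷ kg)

T = 2πm/(qB) is independent of speed, so T₂/T₁ = (m₂/q₂)/(m₁/q₁).
T_{alpha particle}/T_{triton} = (6.64×10^-27/2e) / (5.01×10^-27/1e) = 0.662.

ratio ≈ 0.662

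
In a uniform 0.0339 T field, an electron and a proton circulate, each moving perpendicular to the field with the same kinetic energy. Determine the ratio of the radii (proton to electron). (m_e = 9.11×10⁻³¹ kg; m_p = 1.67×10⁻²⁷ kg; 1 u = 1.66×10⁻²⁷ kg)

ratio ≈ 42.8

r = √(2mK)/(qB) ⇒ at equal K, r ∝ √m/q.
r_{proton}/r_{electron} = 42.8.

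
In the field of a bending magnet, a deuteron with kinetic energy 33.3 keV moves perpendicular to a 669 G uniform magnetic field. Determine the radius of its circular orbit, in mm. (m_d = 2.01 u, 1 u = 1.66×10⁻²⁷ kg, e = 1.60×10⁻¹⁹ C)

Convert the energy: K = 33.3 keV = 5.33×10^-15 J.
v = √(2K/m) = √(2·5.33×10^-15/3.34×10^-27) = 1.79×10^6 m/s.
r = mv/(qB) = (3.34×10^-27)(1.79×10^6) / [(1×1.60×10^-19)(0.0669)] = 0.557 m.

r ≈ 557 mm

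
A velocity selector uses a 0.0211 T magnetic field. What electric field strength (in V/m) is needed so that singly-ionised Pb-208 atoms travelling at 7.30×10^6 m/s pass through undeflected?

E ≈ 1.54×10^5 V/m

qE = qvB ⇒ E = vB = (7.30×10^6)(0.0211) = 1.54×10^5 V/m.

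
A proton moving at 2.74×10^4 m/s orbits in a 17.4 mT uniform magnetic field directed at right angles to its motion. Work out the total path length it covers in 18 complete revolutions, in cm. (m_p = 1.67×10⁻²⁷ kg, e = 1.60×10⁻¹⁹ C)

r = mv/(qB) = 0.0164 m, so one revolution covers 2πr = 0.103 m.
In 18 revolutions: L = 18·2πr = 1.86 m.

L ≈ 186 cm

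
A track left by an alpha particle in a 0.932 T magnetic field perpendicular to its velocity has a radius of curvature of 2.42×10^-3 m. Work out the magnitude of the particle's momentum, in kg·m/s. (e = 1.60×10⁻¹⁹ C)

p ≈ 7.22×10^-22 kg·m/s

Since qvB = mv²/r, the momentum p = mv = qBr.
p = (2×1.60×10^-19)(0.932)(2.42×10^-3) = 7.22×10^-22 kg·m/s.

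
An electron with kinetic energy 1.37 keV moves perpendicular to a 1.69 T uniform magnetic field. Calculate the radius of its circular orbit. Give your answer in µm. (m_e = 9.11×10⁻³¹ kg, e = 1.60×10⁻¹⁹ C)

Convert the energy: K = 1.37 keV = 2.19×10^-16 J.
v = √(2K/m) = √(2·2.19×10^-16/9.11×10^-31) = 2.19×10^7 m/s.
r = mv/(qB) = (9.11×10^-31)(2.19×10^7) / [(1×1.60×10^-19)(1.69)] = 7.39×10^-5 m.

r ≈ 73.9 µm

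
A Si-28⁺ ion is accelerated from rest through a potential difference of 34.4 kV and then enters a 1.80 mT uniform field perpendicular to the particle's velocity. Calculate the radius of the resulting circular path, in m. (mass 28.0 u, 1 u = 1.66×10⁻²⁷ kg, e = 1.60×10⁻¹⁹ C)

r ≈ 78.5 m

The kinetic energy gained is K = qV = (1×1.60×10^-19)(3.44×10^4) = 5.50×10^-15 J.
v = √(2K/m) = 4.87×10^5 m/s.
r = mv/(qB) = (4.65×10^-26)(4.87×10^5) / [(1×1.60×10^-19)(1.80×10^-3)] = 78.5 m.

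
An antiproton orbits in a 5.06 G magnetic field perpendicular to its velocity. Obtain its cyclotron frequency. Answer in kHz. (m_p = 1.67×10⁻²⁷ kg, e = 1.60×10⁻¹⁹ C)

f = qB/(2πm) = (1×1.60×10^-19)(5.06×10^-4) / [2π(1.67×10^-27)] = 7720 Hz.

f ≈ 7.72 kHz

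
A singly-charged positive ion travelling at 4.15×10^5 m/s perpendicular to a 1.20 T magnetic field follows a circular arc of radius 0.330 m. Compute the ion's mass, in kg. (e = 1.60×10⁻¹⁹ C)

m ≈ 1.53×10^-25 kg

qvB = mv²/r ⇒ m = qBr/v.
m = (1×1.60×10^-19)(1.20)(0.330) / (4.15×10^5) = 1.53×10^-25 kg.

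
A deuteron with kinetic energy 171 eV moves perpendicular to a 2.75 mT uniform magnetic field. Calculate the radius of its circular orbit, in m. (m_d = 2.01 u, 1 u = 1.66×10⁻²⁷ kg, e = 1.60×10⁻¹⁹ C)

Convert the energy: K = 171 eV = 2.74×10^-17 J.
v = √(2K/m) = √(2·2.74×10^-17/3.34×10^-27) = 1.28×10^5 m/s.
r = mv/(qB) = (3.34×10^-27)(1.28×10^5) / [(1×1.60×10^-19)(2.75×10^-3)] = 0.971 m.

r ≈ 0.971 m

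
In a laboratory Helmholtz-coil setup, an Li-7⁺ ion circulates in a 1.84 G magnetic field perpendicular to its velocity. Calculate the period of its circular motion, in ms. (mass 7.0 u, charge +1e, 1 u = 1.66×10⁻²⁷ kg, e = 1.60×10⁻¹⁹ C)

The cyclotron period is independent of speed: T = 2πm/(qB).
T = 2π(1.16×10^-26) / [(1×1.60×10^-19)(1.84×10^-4)] = 2.48×10^-3 s.

T ≈ 2.48 ms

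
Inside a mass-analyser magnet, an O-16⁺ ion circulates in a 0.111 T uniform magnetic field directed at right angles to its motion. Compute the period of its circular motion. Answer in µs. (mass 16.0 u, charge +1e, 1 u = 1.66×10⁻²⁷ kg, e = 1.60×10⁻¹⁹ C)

The cyclotron period is independent of speed: T = 2πm/(qB).
T = 2π(2.66×10^-26) / [(1×1.60×10^-19)(0.111)] = 9.40×10^-6 s.

T ≈ 9.40 µs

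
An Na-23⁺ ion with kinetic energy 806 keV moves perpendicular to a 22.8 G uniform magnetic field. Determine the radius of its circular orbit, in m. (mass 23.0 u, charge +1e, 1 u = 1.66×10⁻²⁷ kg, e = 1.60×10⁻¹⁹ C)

Convert the energy: K = 806 keV = 1.29×10^-13 J.
v = √(2K/m) = √(2·1.29×10^-13/3.82×10^-26) = 2.60×10^6 m/s.
r = mv/(qB) = (3.82×10^-26)(2.60×10^6) / [(1×1.60×10^-19)(2.28×10^-3)] = 272 m.

r ≈ 272 m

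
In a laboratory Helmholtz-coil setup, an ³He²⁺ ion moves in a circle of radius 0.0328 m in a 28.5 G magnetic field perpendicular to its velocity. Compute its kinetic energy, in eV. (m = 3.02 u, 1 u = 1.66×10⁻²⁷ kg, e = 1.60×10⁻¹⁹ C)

v = qBr/m = (2×1.60×10^-19)(2.85×10^-3)(0.0328) / (5.01×10^-27) = 5970 m/s.
K = ½mv² = 0.5·(5.01×10^-27)·(5970)² = 8.92×10^-20 J = 0.558 eV.

K ≈ 0.558 eV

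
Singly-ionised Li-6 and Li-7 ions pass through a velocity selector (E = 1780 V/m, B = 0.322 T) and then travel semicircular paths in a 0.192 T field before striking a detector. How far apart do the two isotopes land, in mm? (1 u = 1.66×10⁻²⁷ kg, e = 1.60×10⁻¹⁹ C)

Both emerge at v = E/B₁ = 5530 m/s.
r = mv/(qB₂), so r₁ = 1.792×10^-3 m and r₂ = 2.091×10^-3 m, giving Δr = 2.99×10^-4 m.
After a semicircle each ion lands a diameter 2r from the entry slit, so the separation is 2Δr = 5.97×10^-4 m.

Δd ≈ 0.597 mm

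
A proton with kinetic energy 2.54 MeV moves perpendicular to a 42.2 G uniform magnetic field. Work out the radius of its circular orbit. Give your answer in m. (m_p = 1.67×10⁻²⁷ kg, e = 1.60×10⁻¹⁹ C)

r ≈ 54.6 m

Convert the energy: K = 2.54 MeV = 4.06×10^-13 J.
v = √(2K/m) = √(2·4.06×10^-13/1.67×10^-27) = 2.21×10^7 m/s.
r = mv/(qB) = (1.67×10^-27)(2.21×10^7) / [(1×1.60×10^-19)(4.22×10^-3)] = 54.6 m.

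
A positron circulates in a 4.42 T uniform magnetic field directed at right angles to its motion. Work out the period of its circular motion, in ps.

The cyclotron period is independent of speed: T = 2πm/(qB).
T = 2π(9.11×10^-31) / [(1×1.60×10^-19)(4.42)] = 8.09×10^-12 s.

T ≈ 8.09 ps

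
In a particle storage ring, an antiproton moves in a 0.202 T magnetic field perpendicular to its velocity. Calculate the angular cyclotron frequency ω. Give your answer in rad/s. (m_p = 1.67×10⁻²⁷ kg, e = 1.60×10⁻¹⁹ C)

ω ≈ 1.94×10^7 rad/s

ω = qB/m = (1×1.60×10^-19)(0.202) / (1.67×10^-27) = 1.94×10^7 rad/s.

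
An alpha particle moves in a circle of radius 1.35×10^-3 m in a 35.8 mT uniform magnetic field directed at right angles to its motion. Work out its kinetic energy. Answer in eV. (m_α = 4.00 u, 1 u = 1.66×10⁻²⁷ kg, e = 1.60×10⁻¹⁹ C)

v = qBr/m = (2×1.60×10^-19)(0.0358)(1.35×10^-3) / (6.64×10^-27) = 2330 m/s.
K = ½mv² = 0.5·(6.64×10^-27)·(2330)² = 1.80×10^-20 J = 0.113 eV.

K ≈ 0.113 eV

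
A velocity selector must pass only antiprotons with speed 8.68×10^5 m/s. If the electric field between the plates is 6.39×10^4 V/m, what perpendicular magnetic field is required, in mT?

qE = qvB ⇒ B = E/v = (6.39×10^4) / (8.68×10^5) = 0.0736 T.

B ≈ 73.6 mT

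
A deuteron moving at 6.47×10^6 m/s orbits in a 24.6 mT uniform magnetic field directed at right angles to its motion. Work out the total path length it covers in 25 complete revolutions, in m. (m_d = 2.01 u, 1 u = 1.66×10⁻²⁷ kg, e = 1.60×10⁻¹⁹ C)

r = mv/(qB) = 5.48 m, so one revolution covers 2πr = 34.5 m.
In 25 revolutions: L = 25·2πr = 862 m.

L ≈ 862 m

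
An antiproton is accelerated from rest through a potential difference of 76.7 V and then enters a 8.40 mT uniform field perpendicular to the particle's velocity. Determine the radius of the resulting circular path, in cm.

The kinetic energy gained is K = qV = (1×1.60×10^-19)(76.7) = 1.23×10^-17 J.
v = √(2K/m) = 1.21×10^5 m/s.
r = mv/(qB) = (1.67×10^-27)(1.21×10^5) / [(1×1.60×10^-19)(8.40×10^-3)] = 0.151 m.

r ≈ 15.1 cm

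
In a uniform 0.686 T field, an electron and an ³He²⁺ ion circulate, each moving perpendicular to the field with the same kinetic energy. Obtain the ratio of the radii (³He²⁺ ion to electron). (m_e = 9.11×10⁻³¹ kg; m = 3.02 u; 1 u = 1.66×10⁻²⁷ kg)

ratio ≈ 37.1

r = √(2mK)/(qB) ⇒ at equal K, r ∝ √m/q.
r_{³He²⁺ ion}/r_{electron} = 37.1.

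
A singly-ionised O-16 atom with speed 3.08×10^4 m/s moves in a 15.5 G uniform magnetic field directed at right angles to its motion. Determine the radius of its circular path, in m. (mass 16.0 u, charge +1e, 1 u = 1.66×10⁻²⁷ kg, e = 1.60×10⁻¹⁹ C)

r ≈ 3.30 m

The magnetic force provides the centripetal force: qvB = mv²/r, so r = mv/(qB).
r = (2.66×10^-26 kg)(3.08×10^4 m/s) / [(1×1.60×10^-19 C)(1.55×10^-3 T)] = 3.30 m.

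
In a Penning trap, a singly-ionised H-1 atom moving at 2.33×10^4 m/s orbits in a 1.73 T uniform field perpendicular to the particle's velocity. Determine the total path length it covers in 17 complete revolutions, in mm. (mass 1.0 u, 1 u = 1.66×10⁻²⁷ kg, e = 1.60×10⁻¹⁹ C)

r = mv/(qB) = 1.40×10^-4 m, so one revolution covers 2πr = 8.78×10^-4 m.
In 17 revolutions: L = 17·2πr = 0.0149 m.

L ≈ 14.9 mm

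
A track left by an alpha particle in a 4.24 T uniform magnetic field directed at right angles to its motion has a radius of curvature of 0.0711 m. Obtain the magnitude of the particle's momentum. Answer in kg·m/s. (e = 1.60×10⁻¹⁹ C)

p ≈ 9.65×10^-20 kg·m/s

Since qvB = mv²/r, the momentum p = mv = qBr.
p = (2×1.60×10^-19)(4.24)(0.0711) = 9.65×10^-20 kg·m/s.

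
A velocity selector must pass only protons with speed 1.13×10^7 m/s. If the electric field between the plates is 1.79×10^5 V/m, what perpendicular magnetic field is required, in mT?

qE = qvB ⇒ B = E/v = (1.79×10^5) / (1.13×10^7) = 0.0158 T.

B ≈ 15.8 mT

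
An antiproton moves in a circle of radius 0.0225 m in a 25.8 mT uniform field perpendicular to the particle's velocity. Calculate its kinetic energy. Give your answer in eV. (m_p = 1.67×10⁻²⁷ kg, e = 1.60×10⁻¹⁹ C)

K ≈ 16.1 eV

v = qBr/m = (1×1.60×10^-19)(0.0258)(0.0225) / (1.67×10^-27) = 5.56×10^4 m/s.
K = ½mv² = 0.5·(1.67×10^-27)·(5.56×10^4)² = 2.58×10^-18 J = 16.1 eV.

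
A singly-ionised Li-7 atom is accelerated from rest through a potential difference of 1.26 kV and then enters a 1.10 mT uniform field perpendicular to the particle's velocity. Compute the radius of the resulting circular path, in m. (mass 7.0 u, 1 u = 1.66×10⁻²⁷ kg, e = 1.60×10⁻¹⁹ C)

The kinetic energy gained is K = qV = (1×1.60×10^-19)(1260) = 2.02×10^-16 J.
v = √(2K/m) = 1.86×10^5 m/s.
r = mv/(qB) = (1.16×10^-26)(1.86×10^5) / [(1×1.60×10^-19)(1.10×10^-3)] = 12.3 m.

r ≈ 12.3 m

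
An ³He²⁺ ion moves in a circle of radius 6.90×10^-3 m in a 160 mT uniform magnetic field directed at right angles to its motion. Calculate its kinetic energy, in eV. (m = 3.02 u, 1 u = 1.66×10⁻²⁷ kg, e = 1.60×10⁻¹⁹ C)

v = qBr/m = (2×1.60×10^-19)(0.160)(6.90×10^-3) / (5.01×10^-27) = 7.05×10^4 m/s.
K = ½mv² = 0.5·(5.01×10^-27)·(7.05×10^4)² = 1.24×10^-17 J = 77.8 eV.

K ≈ 77.8 eV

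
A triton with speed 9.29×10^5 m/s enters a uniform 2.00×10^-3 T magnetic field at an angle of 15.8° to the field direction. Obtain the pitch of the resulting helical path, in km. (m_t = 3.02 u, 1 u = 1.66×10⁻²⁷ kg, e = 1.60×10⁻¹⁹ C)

pitch ≈ 0.0880 km

The velocity component along B is v∥ = v cos15.8° = 8.94×10^5 m/s.
The cyclotron period T = 2πm/(qB) = 9.84×10^-5 s is set by m, q, B alone.
Pitch = v∥·T = (8.94×10^5)(9.84×10^-5) = 88.0 m.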